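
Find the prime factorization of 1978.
2 × 23 × 43

Divide by primes starting from smallest:
1978 ÷ 2 = 989
989 ÷ 23 = 43
43 ÷ 43 = 1

1978 = 2 × 23 × 43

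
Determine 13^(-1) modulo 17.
13^(-1) ≡ 4 (mod 17). Verification: 13 × 4 = 52 ≡ 1 (mod 17)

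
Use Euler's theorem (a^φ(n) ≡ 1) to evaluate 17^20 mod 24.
By Euler: 17^{8} ≡ 1 (mod 24) since gcd(17, 24) = 1. 20 = 2×8 + 4. So 17^{20} ≡ 17^{4} ≡ 1 (mod 24)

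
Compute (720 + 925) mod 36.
25

(720 + 925) = 1645
1645 mod 36 = 25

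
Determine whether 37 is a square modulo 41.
By Euler's criterion: 37^{20} ≡ 1 (mod 41). Since this equals 1, 37 is a QR.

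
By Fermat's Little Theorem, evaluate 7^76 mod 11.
By Fermat: 7^{10} ≡ 1 (mod 11). 76 = 7×10 + 6. So 7^{76} ≡ 7^{6} ≡ 4 (mod 11)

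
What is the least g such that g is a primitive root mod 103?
p - 1 = 102 has prime divisors 2, 3, 17. h is a primitive root mod 103 iff h^(102/q) ≢ 1 (mod 103) for each such q.
h = 2: 2^51 ≡ 1, 2^34 ≡ 46, 2^6 ≡ 64 (mod 103); 2^51 ≡ 1, so not a primitive root.
h = 3: 3^51 ≡ 102, 3^34 ≡ 1, 3^6 ≡ 8 (mod 103); 3^34 ≡ 1, so not a primitive root.
h = 4: 4^51 ≡ 1, 4^34 ≡ 56, 4^6 ≡ 79 (mod 103); 4^51 ≡ 1, so not a primitive root.
h = 5: 5^51 ≡ 102, 5^34 ≡ 56, 5^6 ≡ 72 (mod 103); none is 1, so 5 has order 102 and is a primitive root.
The smallest primitive root mod 103 is g = 5.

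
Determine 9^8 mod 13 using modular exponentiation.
8 = 8 (binary 1000). Repeated squaring mod 13: 9^1 ≡ 9; 9^2 ≡ 9² = 81 ≡ 3; 9^4 ≡ 3² = 9 ≡ 9; 9^8 ≡ 9² = 81 ≡ 3. So 9^8 ≡ 3 (mod 13).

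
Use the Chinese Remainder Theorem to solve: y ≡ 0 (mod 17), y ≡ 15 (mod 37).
459

Using the Chinese Remainder Theorem:
M = product of moduli = 629
For equation 1: M_1 = 37, 37 ≡ 3 (mod 17), inverse of 37 mod 17 is 6 (check: 3 × 6 = 18 ≡ 1 (mod 17))
For equation 2: M_2 = 17, 17 ≡ 17 (mod 37), inverse of 17 mod 37 is 24 (check: 17 × 24 = 408 ≡ 1 (mod 37))
Combine: y ≡ Σ r_i×M_i×(M_i⁻¹ mod m_i) = 0×37×6 + 15×17×24 = 0 + 6120 = 6120
6120 mod 629 = 459
y ≡ 459 (mod 629)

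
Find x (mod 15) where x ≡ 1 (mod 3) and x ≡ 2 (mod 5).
M = 3 × 5 = 15. M₁ = 5, y₁ ≡ 2 (mod 3). M₂ = 3, y₂ ≡ 2 (mod 5). x = 1×5×2 + 2×3×2 ≡ 7 (mod 15)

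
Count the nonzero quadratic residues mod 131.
For prime 131, there are (p-1)/2 = (131-1)/2 = 65 quadratic residues (excluding 0).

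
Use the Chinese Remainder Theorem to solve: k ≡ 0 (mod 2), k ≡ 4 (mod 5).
M = 2 × 5 = 10. M₁ = 5, y₁ ≡ 1 (mod 2). M₂ = 2, y₂ ≡ 3 (mod 5). k = 0×5×1 + 4×2×3 ≡ 4 (mod 10)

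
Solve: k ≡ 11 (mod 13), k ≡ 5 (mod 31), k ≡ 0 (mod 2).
M = 13 × 31 × 2 = 806. M₁ = 62, y₁ ≡ 4 (mod 13). M₂ = 26, y₂ ≡ 6 (mod 31). M₃ = 403, y₃ ≡ 1 (mod 2). k = 11×62×4 + 5×26×6 + 0×403×1 ≡ 284 (mod 806)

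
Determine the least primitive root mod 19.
p - 1 = 18 has prime divisors 2, 3. h is a primitive root mod 19 iff h^(18/q) ≢ 1 (mod 19) for each such q.
h = 2: 2^9 ≡ 18, 2^6 ≡ 7 (mod 19); none is 1, so 2 has order 18 and is a primitive root.
The smallest primitive root mod 19 is g = 2.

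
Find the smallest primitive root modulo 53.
p - 1 = 52 has prime divisors 2, 13. h is a primitive root mod 53 iff h^(52/q) ≢ 1 (mod 53) for each such q.
h = 2: 2^26 ≡ 52, 2^4 ≡ 16 (mod 53); none is 1, so 2 has order 52 and is a primitive root.
The smallest primitive root mod 53 is g = 2.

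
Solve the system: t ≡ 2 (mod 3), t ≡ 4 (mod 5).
M = 3 × 5 = 15. M₁ = 5, y₁ ≡ 2 (mod 3). M₂ = 3, y₂ ≡ 2 (mod 5). t = 2×5×2 + 4×3×2 ≡ 14 (mod 15)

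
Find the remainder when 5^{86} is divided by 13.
By Fermat: 5^{12} ≡ 1 (mod 13). 86 = 7×12 + 2. So 5^{86} ≡ 5^{2} ≡ 12 (mod 13)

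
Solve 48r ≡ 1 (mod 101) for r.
48^(-1) ≡ 40 (mod 101). Verification: 48 × 40 = 1920 ≡ 1 (mod 101)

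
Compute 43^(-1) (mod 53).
43^(-1) ≡ 37 (mod 53). Verification: 43 × 37 = 1591 ≡ 1 (mod 53)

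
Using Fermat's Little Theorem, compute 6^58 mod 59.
By Fermat's Little Theorem, 6^{58} ≡ 1 (mod 59) since 59 is prime and gcd(6, 59) = 1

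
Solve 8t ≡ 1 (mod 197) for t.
8^(-1) ≡ 74 (mod 197). Verification: 8 × 74 = 592 ≡ 1 (mod 197)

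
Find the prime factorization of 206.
2 × 103

Divide by primes starting from smallest:
206 ÷ 2 = 103
103 ÷ 103 = 1

206 = 2 × 103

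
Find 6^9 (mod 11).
9 = 8 + 1 (binary 1001). Repeated squaring mod 11: 6^1 ≡ 6; 6^2 ≡ 6² = 36 ≡ 3; 6^4 ≡ 3² = 9 ≡ 9; 6^8 ≡ 9² = 81 ≡ 4. Multiply: 6^9 = 6^8 × 6^1 ≡ 4 × 6 (mod 11): 4 × 6 = 24 ≡ 2. So 6^9 ≡ 2 (mod 11).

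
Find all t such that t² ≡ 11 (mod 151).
The square roots of 11 mod 151 are 39 and 112. Verify: 39² = 1521 ≡ 11 (mod 151)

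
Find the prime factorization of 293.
293

Divide by primes starting from smallest:
293 ÷ 293 = 1

293 = 293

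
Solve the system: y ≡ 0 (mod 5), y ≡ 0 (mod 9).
M = 5 × 9 = 45. M₁ = 9, y₁ ≡ 4 (mod 5). M₂ = 5, y₂ ≡ 2 (mod 9). y = 0×9×4 + 0×5×2 ≡ 0 (mod 45)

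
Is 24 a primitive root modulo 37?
Yes

To verify, check if 24^(36/q) ≢ 1 (mod 37) for each prime divisor q of 36
Divisors of 36 = 36: [1, 2, 3, 4, 6, 9, 12, 18, 36]
  24^(36/2) = 24^18 ≡ 36 (mod 37)
  24^(36/3) = 24^12 ≡ 10 (mod 37)
Conclusion: 24 is a primitive root modulo 37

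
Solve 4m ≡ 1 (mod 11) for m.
4^(-1) ≡ 3 (mod 11). Verification: 4 × 3 = 12 ≡ 1 (mod 11)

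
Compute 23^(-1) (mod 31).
27

Using Extended Euclidean Algorithm:
gcd(23, 31) = 1
Bezout coefficients: 23 × -4 + 31 × 3 = 1
So 23 × -4 ≡ 1 (mod 31)
The inverse is -4 mod 31 = 27
Verification: 23 × 27 = 621 = 20 × 31 + 1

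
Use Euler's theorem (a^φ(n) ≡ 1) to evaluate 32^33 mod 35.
By Euler: 32^{24} ≡ 1 (mod 35) since gcd(32, 35) = 1. 33 = 1×24 + 9. So 32^{33} ≡ 32^{9} ≡ 22 (mod 35)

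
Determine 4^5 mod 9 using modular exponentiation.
5 = 4 + 1 (binary 101). Repeated squaring mod 9: 4^1 ≡ 4; 4^2 ≡ 4² = 16 ≡ 7; 4^4 ≡ 7² = 49 ≡ 4. Multiply: 4^5 = 4^4 × 4^1 ≡ 4 × 4 (mod 9): 4 × 4 = 16 ≡ 7. So 4^5 ≡ 7 (mod 9).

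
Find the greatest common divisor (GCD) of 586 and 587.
1

Using the Euclidean algorithm:
586 = 0 × 587 + 586
587 = 1 × 586 + 1
586 = 586 × 1 + 0

GCD(586, 587) = 1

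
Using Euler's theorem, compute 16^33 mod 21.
By Euler: 16^{12} ≡ 1 (mod 21) since gcd(16, 21) = 1. 33 = 2×12 + 9. So 16^{33} ≡ 16^{9} ≡ 1 (mod 21)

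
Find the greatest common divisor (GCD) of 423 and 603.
9

Using the Euclidean algorithm:
423 = 0 × 603 + 423
603 = 1 × 423 + 180
423 = 2 × 180 + 63
180 = 2 × 63 + 54
63 = 1 × 54 + 9
54 = 6 × 9 + 0

GCD(423, 603) = 9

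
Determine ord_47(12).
Powers of 12 mod 47: 12^1≡12, 12^2≡3, 12^3≡36, 12^4≡9, 12^5≡14, 12^6≡27, 12^7≡42, 12^8≡34, 12^9≡32, 12^10≡8, 12^11≡2, 12^12≡24, 12^13≡6, 12^14≡25, 12^15≡18, 12^16≡28, 12^17≡7, 12^18≡37, 12^19≡21, 12^20≡17, 12^21≡16, 12^22≡4, 12^23≡1. Order = 23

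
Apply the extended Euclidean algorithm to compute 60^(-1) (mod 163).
Extended GCD: 60(-19) + 163(7) = 1. So 60^(-1) ≡ 144 ≡ 144 (mod 163). Verify: 60 × 144 = 8640 ≡ 1 (mod 163)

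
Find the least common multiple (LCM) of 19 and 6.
114

First find GCD(19, 6) using the Euclidean algorithm:
19 = 3 × 6 + 1
6 = 6 × 1 + 0
GCD(19, 6) = 1

LCM formula: LCM(a, b) = (a × b) / GCD(a, b)
LCM(19, 6) = (19 × 6) / 1
LCM(19, 6) = 114 / 1
LCM(19, 6) = 114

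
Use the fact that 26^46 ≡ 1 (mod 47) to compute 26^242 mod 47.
By Fermat: 26^{46} ≡ 1 (mod 47). 242 = 5×46 + 12. So 26^{242} ≡ 26^{12} ≡ 16 (mod 47)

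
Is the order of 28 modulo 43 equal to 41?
No, the actual order is 42, not 41.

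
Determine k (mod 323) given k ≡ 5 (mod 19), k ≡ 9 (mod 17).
43

Using the Chinese Remainder Theorem:
M = product of moduli = 323
For equation 1: M_1 = 17, 17 ≡ 17 (mod 19), inverse of 17 mod 19 is 9 (check: 17 × 9 = 153 ≡ 1 (mod 19))
For equation 2: M_2 = 19, 19 ≡ 2 (mod 17), inverse of 19 mod 17 is 9 (check: 2 × 9 = 18 ≡ 1 (mod 17))
Combine: k ≡ Σ r_i×M_i×(M_i⁻¹ mod m_i) = 5×17×9 + 9×19×9 = 765 + 1539 = 2304
2304 mod 323 = 43
k ≡ 43 (mod 323)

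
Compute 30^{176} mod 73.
64

Using successive squaring:
Binary expansion of 176: 10110000
Powers of 30 mod 73 (each is the square of the previous):
  30^1 ≡ 30 (mod 73)
  30^2 ≡ 30² = 900 ≡ 24 (mod 73)
  30^4 ≡ 24² = 576 ≡ 65 (mod 73)
  30^8 ≡ 65² = 4225 ≡ 64 (mod 73)
  30^16 ≡ 64² = 4096 ≡ 8 (mod 73)
  30^32 ≡ 8² = 64 ≡ 64 (mod 73)
  30^64 ≡ 64² = 4096 ≡ 8 (mod 73)
  30^128 ≡ 8² = 64 ≡ 64 (mod 73)
176 = 128 + 32 + 16, so 30^176 = 30^128 × 30^32 × 30^16 ≡ 64 × 64 × 8 (mod 73)
Multiplying step by step:
  64 × 64 = 4096 ≡ 8 (mod 73)
  8 × 8 = 64 ≡ 64 (mod 73)
Result: 30^176 ≡ 64 (mod 73)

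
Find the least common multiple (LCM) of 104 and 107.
11128

First find GCD(104, 107) using the Euclidean algorithm:
104 = 0 × 107 + 104
107 = 1 × 104 + 3
104 = 34 × 3 + 2
3 = 1 × 2 + 1
2 = 2 × 1 + 0
GCD(104, 107) = 1

LCM formula: LCM(a, b) = (a × b) / GCD(a, b)
LCM(104, 107) = (104 × 107) / 1
LCM(104, 107) = 11128 / 1
LCM(104, 107) = 11128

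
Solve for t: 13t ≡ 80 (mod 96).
80

Since gcd(13, 96) = 1 divides 80, a solution exists.
Multiply both sides by the inverse of 13 mod 96:
  13^(-1) mod 96 = 37
  x ≡ 37 × 80 ≡ 2960 ≡ 80 (mod 96)
Verification: 13 × 80 = 1040 = 10 × 96 + 80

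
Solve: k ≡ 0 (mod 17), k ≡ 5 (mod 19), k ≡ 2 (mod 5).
M = 17 × 19 × 5 = 1615. M₁ = 95, y₁ ≡ 12 (mod 17). M₂ = 85, y₂ ≡ 17 (mod 19). M₃ = 323, y₃ ≡ 2 (mod 5). k = 0×95×12 + 5×85×17 + 2×323×2 ≡ 442 (mod 1615)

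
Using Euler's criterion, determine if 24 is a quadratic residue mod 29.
By Euler's criterion: 24^{14} ≡ 1 (mod 29). Since this equals 1, 24 is a QR.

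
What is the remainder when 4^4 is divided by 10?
4 = 4 (binary 100). Repeated squaring mod 10: 4^1 ≡ 4; 4^2 ≡ 4² = 16 ≡ 6; 4^4 ≡ 6² = 36 ≡ 6. So 4^4 ≡ 6 (mod 10).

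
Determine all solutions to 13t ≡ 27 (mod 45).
9

Since gcd(13, 45) = 1 divides 27, a solution exists.
Multiply both sides by the inverse of 13 mod 45:
  13^(-1) mod 45 = 7
  x ≡ 7 × 27 ≡ 189 ≡ 9 (mod 45)
Verification: 13 × 9 = 117 = 2 × 45 + 27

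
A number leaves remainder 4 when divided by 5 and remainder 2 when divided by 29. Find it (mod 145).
M = 5 × 29 = 145. M₁ = 29, y₁ ≡ 4 (mod 5). M₂ = 5, y₂ ≡ 6 (mod 29). t = 4×29×4 + 2×5×6 ≡ 89 (mod 145)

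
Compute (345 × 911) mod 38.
35

(345 × 911) = 314295
314295 mod 38 = 35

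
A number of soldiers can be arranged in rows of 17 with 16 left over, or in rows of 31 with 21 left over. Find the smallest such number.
M = 17 × 31 = 527. M₁ = 31, y₁ ≡ 11 (mod 17). M₂ = 17, y₂ ≡ 11 (mod 31). y = 16×31×11 + 21×17×11 ≡ 424 (mod 527). The smallest positive such number is 424.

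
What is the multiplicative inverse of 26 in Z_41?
30

Using Extended Euclidean Algorithm:
gcd(26, 41) = 1
Bezout coefficients: 26 × -11 + 41 × 7 = 1
So 26 × -11 ≡ 1 (mod 41)
The inverse is -11 mod 41 = 30
Verification: 26 × 30 = 780 = 19 × 41 + 1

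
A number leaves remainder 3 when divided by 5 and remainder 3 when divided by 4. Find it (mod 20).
M = 5 × 4 = 20. M₁ = 4, y₁ ≡ 4 (mod 5). M₂ = 5, y₂ ≡ 1 (mod 4). x = 3×4×4 + 3×5×1 ≡ 3 (mod 20)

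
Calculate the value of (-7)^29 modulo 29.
Using Fermat: (-7)^{28} ≡ 1 (mod 29). 29 ≡ 1 (mod 28). So (-7)^{29} ≡ (-7)^{1} ≡ 22 (mod 29)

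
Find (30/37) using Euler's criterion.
(30/37) = 30^{18} mod 37 = 1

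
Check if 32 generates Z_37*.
p - 1 = 36 has prime divisors 2, 3. Check 32^(36/q) mod 37 for each: 32^(36/2) = 32^18 ≡ 36, 32^(36/3) = 32^12 ≡ 10 (mod 37). None of these is 1, so 32 has order 36 = φ(37), so it is a primitive root mod 37.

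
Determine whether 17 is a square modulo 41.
By Euler's criterion: 17^{20} ≡ 40 (mod 41). Since this equals -1 (≡ 40), 17 is not a QR.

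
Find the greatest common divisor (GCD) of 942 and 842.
2

Using the Euclidean algorithm:
942 = 1 × 842 + 100
842 = 8 × 100 + 42
100 = 2 × 42 + 16
42 = 2 × 16 + 10
16 = 1 × 10 + 6
10 = 1 × 6 + 4
6 = 1 × 4 + 2
4 = 2 × 2 + 0

GCD(942, 842) = 2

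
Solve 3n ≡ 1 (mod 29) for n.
10

Using Extended Euclidean Algorithm:
gcd(3, 29) = 1
Bezout coefficients: 3 × 10 + 29 × -1 = 1
So 3 × 10 ≡ 1 (mod 29)
The inverse is 10 mod 29 = 10
Verification: 3 × 10 = 30 = 1 × 29 + 1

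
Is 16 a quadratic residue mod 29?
By Euler's criterion: 16^{14} ≡ 1 (mod 29). Since this equals 1, 16 is a QR.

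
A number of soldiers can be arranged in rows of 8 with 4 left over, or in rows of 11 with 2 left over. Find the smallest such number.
M = 8 × 11 = 88. M₁ = 11, y₁ ≡ 3 (mod 8). M₂ = 8, y₂ ≡ 7 (mod 11). z = 4×11×3 + 2×8×7 ≡ 68 (mod 88). The smallest positive such number is 68.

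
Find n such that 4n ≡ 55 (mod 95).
85

Since gcd(4, 95) = 1 divides 55, a solution exists.
Multiply both sides by the inverse of 4 mod 95:
  4^(-1) mod 95 = 24
  x ≡ 24 × 55 ≡ 1320 ≡ 85 (mod 95)
Verification: 4 × 85 = 340 = 3 × 95 + 55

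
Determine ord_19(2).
Powers of 2 mod 19: 2^1≡2, 2^2≡4, 2^3≡8, 2^4≡16, 2^5≡13, 2^6≡7, 2^7≡14, 2^8≡9, 2^9≡18, 2^10≡17, 2^11≡15, 2^12≡11, 2^13≡3, 2^14≡6, 2^15≡12, 2^16≡5, 2^17≡10, 2^18≡1. Order = 18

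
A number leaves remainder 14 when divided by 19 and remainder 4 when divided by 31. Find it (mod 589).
M = 19 × 31 = 589. M₁ = 31, y₁ ≡ 8 (mod 19). M₂ = 19, y₂ ≡ 18 (mod 31). t = 14×31×8 + 4×19×18 ≡ 128 (mod 589)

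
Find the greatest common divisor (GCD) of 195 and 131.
1

Using the Euclidean algorithm:
195 = 1 × 131 + 64
131 = 2 × 64 + 3
64 = 21 × 3 + 1
3 = 3 × 1 + 0

GCD(195, 131) = 1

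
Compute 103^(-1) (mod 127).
103^(-1) ≡ 37 (mod 127). Verification: 103 × 37 = 3811 ≡ 1 (mod 127)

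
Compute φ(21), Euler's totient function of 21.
12

Prime factorization: 21 = 3 × 7
Using the formula φ(n) = n × Π(1 - 1/p) for each prime factor p:
φ(21) = 21 × (1 - 1/3) × (1 - 1/7)
φ(21) = 12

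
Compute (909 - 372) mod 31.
10

(909 - 372) = 537
537 mod 31 = 10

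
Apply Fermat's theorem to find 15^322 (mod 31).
By Fermat: 15^{30} ≡ 1 (mod 31). 322 ≡ 22 (mod 30). So 15^{322} ≡ 15^{22} ≡ 8 (mod 31)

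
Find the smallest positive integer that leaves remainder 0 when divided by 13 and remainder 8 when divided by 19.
M = 13 × 19 = 247. M₁ = 19, y₁ ≡ 11 (mod 13). M₂ = 13, y₂ ≡ 3 (mod 19). n = 0×19×11 + 8×13×3 ≡ 65 (mod 247). The smallest positive such number is 65.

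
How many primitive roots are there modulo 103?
32

The number of primitive roots modulo p is φ(p-1) = φ(102)
φ(102) = 32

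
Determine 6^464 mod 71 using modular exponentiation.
Using Fermat: 6^{70} ≡ 1 (mod 71). 464 ≡ 44 (mod 70). So 6^{464} ≡ 6^{44} ≡ 27 (mod 71)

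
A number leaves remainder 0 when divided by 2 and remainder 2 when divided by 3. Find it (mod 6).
M = 2 × 3 = 6. M₁ = 3, y₁ ≡ 1 (mod 2). M₂ = 2, y₂ ≡ 2 (mod 3). r = 0×3×1 + 2×2×2 ≡ 2 (mod 6)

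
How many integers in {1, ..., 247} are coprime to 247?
216

Prime factorization: 247 = 13 × 19
Using the formula φ(n) = n × Π(1 - 1/p) for each prime factor p:
φ(247) = 247 × (1 - 1/13) × (1 - 1/19)
φ(247) = 216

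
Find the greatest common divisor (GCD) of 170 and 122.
2

Using the Euclidean algorithm:
170 = 1 × 122 + 48
122 = 2 × 48 + 26
48 = 1 × 26 + 22
26 = 1 × 22 + 4
22 = 5 × 4 + 2
4 = 2 × 2 + 0

GCD(170, 122) = 2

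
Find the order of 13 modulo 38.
Powers of 13 mod 38: 13^1≡13, 13^2≡17, 13^3≡31, 13^4≡23, 13^5≡33, 13^6≡11, 13^7≡29, 13^8≡35, 13^9≡37, 13^10≡25, 13^11≡21, 13^12≡7, 13^13≡15, 13^14≡5, 13^15≡27, 13^16≡9, 13^17≡3, 13^18≡1. Order = 18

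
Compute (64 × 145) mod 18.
10

(64 × 145) = 9280
9280 mod 18 = 10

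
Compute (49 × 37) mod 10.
3

(49 × 37) = 1813
1813 mod 10 = 3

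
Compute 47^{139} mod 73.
33

Using successive squaring:
Binary expansion of 139: 10001011
Powers of 47 mod 73 (each is the square of the previous):
  47^1 ≡ 47 (mod 73)
  47^2 ≡ 47² = 2209 ≡ 19 (mod 73)
  47^4 ≡ 19² = 361 ≡ 69 (mod 73)
  47^8 ≡ 69² = 4761 ≡ 16 (mod 73)
  47^16 ≡ 16² = 256 ≡ 37 (mod 73)
  47^32 ≡ 37² = 1369 ≡ 55 (mod 73)
  47^64 ≡ 55² = 3025 ≡ 32 (mod 73)
  47^128 ≡ 32² = 1024 ≡ 2 (mod 73)
139 = 128 + 8 + 2 + 1, so 47^139 = 47^128 × 47^8 × 47^2 × 47^1 ≡ 2 × 16 × 19 × 47 (mod 73)
Multiplying step by step:
  2 × 16 = 32 ≡ 32 (mod 73)
  32 × 19 = 608 ≡ 24 (mod 73)
  24 × 47 = 1128 ≡ 33 (mod 73)
Result: 47^139 ≡ 33 (mod 73)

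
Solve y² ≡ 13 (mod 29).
The square roots of 13 mod 29 are 10 and 19. Verify: 10² = 100 ≡ 13 (mod 29)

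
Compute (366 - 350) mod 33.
16

(366 - 350) = 16
16 mod 33 = 16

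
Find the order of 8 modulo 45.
Powers of 8 mod 45: 8^1≡8, 8^2≡19, 8^3≡17, 8^4≡1. Order = 4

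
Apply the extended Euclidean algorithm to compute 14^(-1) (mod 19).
Extended GCD: 14(-4) + 19(3) = 1. So 14^(-1) ≡ 15 ≡ 15 (mod 19). Verify: 14 × 15 = 210 ≡ 1 (mod 19)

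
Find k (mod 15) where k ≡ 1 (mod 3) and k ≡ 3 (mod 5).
M = 3 × 5 = 15. M₁ = 5, y₁ ≡ 2 (mod 3). M₂ = 3, y₂ ≡ 2 (mod 5). k = 1×5×2 + 3×3×2 ≡ 13 (mod 15)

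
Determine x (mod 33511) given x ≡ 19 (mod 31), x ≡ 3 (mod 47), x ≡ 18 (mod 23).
27733

Using the Chinese Remainder Theorem:
M = product of moduli = 33511
For equation 1: M_1 = 1081, 1081 ≡ 27 (mod 31), inverse of 1081 mod 31 is 23 (check: 27 × 23 = 621 ≡ 1 (mod 31))
For equation 2: M_2 = 713, 713 ≡ 8 (mod 47), inverse of 713 mod 47 is 6 (check: 8 × 6 = 48 ≡ 1 (mod 47))
For equation 3: M_3 = 1457, 1457 ≡ 8 (mod 23), inverse of 1457 mod 23 is 3 (check: 8 × 3 = 24 ≡ 1 (mod 23))
Combine: x ≡ Σ r_i×M_i×(M_i⁻¹ mod m_i) = 19×1081×23 + 3×713×6 + 18×1457×3 = 472397 + 12834 + 78678 = 563909
563909 mod 33511 = 27733
x ≡ 27733 (mod 33511)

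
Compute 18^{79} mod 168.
144

Using successive squaring:
Binary expansion of 79: 1001111
Powers of 18 mod 168 (each is the square of the previous):
  18^1 ≡ 18 (mod 168)
  18^2 ≡ 18² = 324 ≡ 156 (mod 168)
  18^4 ≡ 156² = 24336 ≡ 144 (mod 168)
  18^8 ≡ 144² = 20736 ≡ 72 (mod 168)
  18^16 ≡ 72² = 5184 ≡ 144 (mod 168)
  18^32 ≡ 144² = 20736 ≡ 72 (mod 168)
  18^64 ≡ 72² = 5184 ≡ 144 (mod 168)
79 = 64 + 8 + 4 + 2 + 1, so 18^79 = 18^64 × 18^8 × 18^4 × 18^2 × 18^1 ≡ 144 × 72 × 144 × 156 × 18 (mod 168)
Multiplying step by step:
  144 × 72 = 10368 ≡ 120 (mod 168)
  120 × 144 = 17280 ≡ 144 (mod 168)
  144 × 156 = 22464 ≡ 120 (mod 168)
  120 × 18 = 2160 ≡ 144 (mod 168)
Result: 18^79 ≡ 144 (mod 168)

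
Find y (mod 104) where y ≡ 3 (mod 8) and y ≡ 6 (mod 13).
M = 8 × 13 = 104. M₁ = 13, y₁ ≡ 5 (mod 8). M₂ = 8, y₂ ≡ 5 (mod 13). y = 3×13×5 + 6×8×5 ≡ 19 (mod 104)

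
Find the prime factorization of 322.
2 × 7 × 23

Divide by primes starting from smallest:
322 ÷ 2 = 161
161 ÷ 7 = 23
23 ÷ 23 = 1

322 = 2 × 7 × 23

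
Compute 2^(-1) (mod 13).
7

Using Extended Euclidean Algorithm:
gcd(2, 13) = 1
Bezout coefficients: 2 × -6 + 13 × 1 = 1
So 2 × -6 ≡ 1 (mod 13)
The inverse is -6 mod 13 = 7
Verification: 2 × 7 = 14 = 1 × 13 + 1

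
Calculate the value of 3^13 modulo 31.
Using repeated squaring. 13 = 8 + 4 + 1 (binary 1101). Repeated squaring mod 31: 3^1 ≡ 3; 3^2 ≡ 3² = 9 ≡ 9; 3^4 ≡ 9² = 81 ≡ 19; 3^8 ≡ 19² = 361 ≡ 20. Multiply: 3^13 = 3^8 × 3^4 × 3^1 ≡ 20 × 19 × 3 (mod 31): 20 × 19 = 380 ≡ 8; 8 × 3 = 24 ≡ 24. So 3^13 ≡ 24 (mod 31).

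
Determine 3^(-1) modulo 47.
3^(-1) ≡ 16 (mod 47). Verification: 3 × 16 = 48 ≡ 1 (mod 47)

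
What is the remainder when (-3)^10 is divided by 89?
(-3) ≡ 86 (mod 89). 10 = 8 + 2 (binary 1010). Repeated squaring mod 89: 86^1 ≡ 86; 86^2 ≡ 86² = 7396 ≡ 9; 86^4 ≡ 9² = 81 ≡ 81; 86^8 ≡ 81² = 6561 ≡ 64. Multiply: (-3)^10 ≡ 86^8 × 86^2 ≡ 64 × 9 (mod 89): 64 × 9 = 576 ≡ 42. So (-3)^10 ≡ 42 (mod 89).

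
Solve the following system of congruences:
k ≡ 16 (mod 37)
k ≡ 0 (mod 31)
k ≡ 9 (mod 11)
4123

Using the Chinese Remainder Theorem:
M = product of moduli = 12617
For equation 1: M_1 = 341, 341 ≡ 8 (mod 37), inverse of 341 mod 37 is 14 (check: 8 × 14 = 112 ≡ 1 (mod 37))
For equation 2: M_2 = 407, 407 ≡ 4 (mod 31), inverse of 407 mod 31 is 8 (check: 4 × 8 = 32 ≡ 1 (mod 31))
For equation 3: M_3 = 1147, 1147 ≡ 3 (mod 11), inverse of 1147 mod 11 is 4 (check: 3 × 4 = 12 ≡ 1 (mod 11))
Combine: k ≡ Σ r_i×M_i×(M_i⁻¹ mod m_i) = 16×341×14 + 0×407×8 + 9×1147×4 = 76384 + 0 + 41292 = 117676
117676 mod 12617 = 4123
k ≡ 4123 (mod 12617)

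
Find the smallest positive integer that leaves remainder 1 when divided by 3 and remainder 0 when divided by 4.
M = 3 × 4 = 12. M₁ = 4, y₁ ≡ 1 (mod 3). M₂ = 3, y₂ ≡ 3 (mod 4). t = 1×4×1 + 0×3×3 ≡ 4 (mod 12). The smallest positive such number is 4.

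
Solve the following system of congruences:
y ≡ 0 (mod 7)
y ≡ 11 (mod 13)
63

Using the Chinese Remainder Theorem:
M = product of moduli = 91
For equation 1: M_1 = 13, 13 ≡ 6 (mod 7), inverse of 13 mod 7 is 6 (check: 6 × 6 = 36 ≡ 1 (mod 7))
For equation 2: M_2 = 7, 7 ≡ 7 (mod 13), inverse of 7 mod 13 is 2 (check: 7 × 2 = 14 ≡ 1 (mod 13))
Combine: y ≡ Σ r_i×M_i×(M_i⁻¹ mod m_i) = 0×13×6 + 11×7×2 = 0 + 154 = 154
154 mod 91 = 63
y ≡ 63 (mod 91)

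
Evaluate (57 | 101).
(57/101) = 57^{50} mod 101 = -1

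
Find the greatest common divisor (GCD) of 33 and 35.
1

Using the Euclidean algorithm:
33 = 0 × 35 + 33
35 = 1 × 33 + 2
33 = 16 × 2 + 1
2 = 2 × 1 + 0

GCD(33, 35) = 1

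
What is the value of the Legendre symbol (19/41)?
(19/41) = 19^{20} mod 41 = -1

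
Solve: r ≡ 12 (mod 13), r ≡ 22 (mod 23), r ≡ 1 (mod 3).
M = 13 × 23 × 3 = 897. M₁ = 69, y₁ ≡ 10 (mod 13). M₂ = 39, y₂ ≡ 13 (mod 23). M₃ = 299, y₃ ≡ 2 (mod 3). r = 12×69×10 + 22×39×13 + 1×299×2 ≡ 298 (mod 897)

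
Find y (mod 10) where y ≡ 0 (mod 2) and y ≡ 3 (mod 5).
M = 2 × 5 = 10. M₁ = 5, y₁ ≡ 1 (mod 2). M₂ = 2, y₂ ≡ 3 (mod 5). y = 0×5×1 + 3×2×3 ≡ 8 (mod 10)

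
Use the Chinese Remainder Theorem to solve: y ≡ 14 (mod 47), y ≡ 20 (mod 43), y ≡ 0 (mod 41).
3116

Using the Chinese Remainder Theorem:
M = product of moduli = 82861
For equation 1: M_1 = 1763, 1763 ≡ 24 (mod 47), inverse of 1763 mod 47 is 2 (check: 24 × 2 = 48 ≡ 1 (mod 47))
For equation 2: M_2 = 1927, 1927 ≡ 35 (mod 43), inverse of 1927 mod 43 is 16 (check: 35 × 16 = 560 ≡ 1 (mod 43))
For equation 3: M_3 = 2021, 2021 ≡ 12 (mod 41), inverse of 2021 mod 41 is 24 (check: 12 × 24 = 288 ≡ 1 (mod 41))
Combine: y ≡ Σ r_i×M_i×(M_i⁻¹ mod m_i) = 14×1763×2 + 20×1927×16 + 0×2021×24 = 49364 + 616640 + 0 = 666004
666004 mod 82861 = 3116
y ≡ 3116 (mod 82861)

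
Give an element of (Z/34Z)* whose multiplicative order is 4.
13 has order 4 mod 34 since 13^{4} ≡ 1 (mod 34) and no smaller power works.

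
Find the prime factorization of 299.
13 × 23

Divide by primes starting from smallest:
299 ÷ 13 = 23
23 ÷ 23 = 1

299 = 13 × 23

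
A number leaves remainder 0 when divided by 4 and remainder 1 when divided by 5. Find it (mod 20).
M = 4 × 5 = 20. M₁ = 5, y₁ ≡ 1 (mod 4). M₂ = 4, y₂ ≡ 4 (mod 5). n = 0×5×1 + 1×4×4 ≡ 16 (mod 20)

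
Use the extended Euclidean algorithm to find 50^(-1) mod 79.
Extended GCD: 50(-30) + 79(19) = 1. So 50^(-1) ≡ 49 ≡ 49 (mod 79). Verify: 50 × 49 = 2450 ≡ 1 (mod 79)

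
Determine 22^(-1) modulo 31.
22^(-1) ≡ 24 (mod 31). Verification: 22 × 24 = 528 ≡ 1 (mod 31)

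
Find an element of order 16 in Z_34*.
3 has order 16 mod 34 since 3^{16} ≡ 1 (mod 34) and no smaller power works.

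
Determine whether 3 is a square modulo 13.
By Euler's criterion: 3^{6} ≡ 1 (mod 13). Since this equals 1, 3 is a QR.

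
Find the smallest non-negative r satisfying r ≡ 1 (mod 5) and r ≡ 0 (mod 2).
M = 5 × 2 = 10. M₁ = 2, y₁ ≡ 3 (mod 5). M₂ = 5, y₂ ≡ 1 (mod 2). r = 1×2×3 + 0×5×1 ≡ 6 (mod 10)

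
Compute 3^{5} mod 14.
5

Using successive squaring:
Binary expansion of 5: 101
Powers of 3 mod 14 (each is the square of the previous):
  3^1 ≡ 3 (mod 14)
  3^2 ≡ 3² = 9 ≡ 9 (mod 14)
  3^4 ≡ 9² = 81 ≡ 11 (mod 14)
5 = 4 + 1, so 3^5 = 3^4 × 3^1 ≡ 11 × 3 (mod 14)
Multiplying step by step:
  11 × 3 = 33 ≡ 5 (mod 14)
Result: 3^5 ≡ 5 (mod 14)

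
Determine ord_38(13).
Powers of 13 mod 38: 13^1≡13, 13^2≡17, 13^3≡31, 13^4≡23, 13^5≡33, 13^6≡11, 13^7≡29, 13^8≡35, 13^9≡37, 13^10≡25, 13^11≡21, 13^12≡7, 13^13≡15, 13^14≡5, 13^15≡27, 13^16≡9, 13^17≡3, 13^18≡1. Order = 18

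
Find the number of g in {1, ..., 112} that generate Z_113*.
Number of primitive roots mod 113 = φ(112) = 48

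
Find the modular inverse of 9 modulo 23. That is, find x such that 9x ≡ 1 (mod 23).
18

Using Extended Euclidean Algorithm:
gcd(9, 23) = 1
Bezout coefficients: 9 × -5 + 23 × 2 = 1
So 9 × -5 ≡ 1 (mod 23)
The inverse is -5 mod 23 = 18
Verification: 9 × 18 = 162 = 7 × 23 + 1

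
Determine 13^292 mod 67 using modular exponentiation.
Using Fermat: 13^{66} ≡ 1 (mod 67). 292 ≡ 28 (mod 66). So 13^{292} ≡ 13^{28} ≡ 16 (mod 67)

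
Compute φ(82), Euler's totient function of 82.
40

Prime factorization: 82 = 2 × 41
Using the formula φ(n) = n × Π(1 - 1/p) for each prime factor p:
φ(82) = 82 × (1 - 1/2) × (1 - 1/41)
φ(82) = 40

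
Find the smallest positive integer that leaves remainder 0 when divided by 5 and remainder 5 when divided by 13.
M = 5 × 13 = 65. M₁ = 13, y₁ ≡ 2 (mod 5). M₂ = 5, y₂ ≡ 8 (mod 13). t = 0×13×2 + 5×5×8 ≡ 5 (mod 65). The smallest positive such number is 5.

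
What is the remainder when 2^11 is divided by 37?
Using repeated squaring. 11 = 8 + 2 + 1 (binary 1011). Repeated squaring mod 37: 2^1 ≡ 2; 2^2 ≡ 2² = 4 ≡ 4; 2^4 ≡ 4² = 16 ≡ 16; 2^8 ≡ 16² = 256 ≡ 34. Multiply: 2^11 = 2^8 × 2^2 × 2^1 ≡ 34 × 4 × 2 (mod 37): 34 × 4 = 136 ≡ 25; 25 × 2 = 50 ≡ 13. So 2^11 ≡ 13 (mod 37).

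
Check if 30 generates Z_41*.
p - 1 = 40 has prime divisors 2, 5. Check 30^(40/q) mod 41 for each: 30^(40/2) = 30^20 ≡ 40, 30^(40/5) = 30^8 ≡ 16 (mod 41). None of these is 1, so 30 has order 40 = φ(41), so it is a primitive root mod 41.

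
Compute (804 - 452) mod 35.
2

(804 - 452) = 352
352 mod 35 = 2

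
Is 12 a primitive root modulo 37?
No

To verify, check if 12^(36/q) ≢ 1 (mod 37) for each prime divisor q of 36
Divisors of 36 = 36: [1, 2, 3, 4, 6, 9, 12, 18, 36]
  12^(36/2) = 12^18 ≡ 1 (mod 37)
  12^(36/3) = 12^12 ≡ 26 (mod 37)
Conclusion: 12 is not a primitive root modulo 37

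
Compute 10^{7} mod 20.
0

Using successive squaring:
Binary expansion of 7: 111
Powers of 10 mod 20 (each is the square of the previous):
  10^1 ≡ 10 (mod 20)
  10^2 ≡ 10² = 100 ≡ 0 (mod 20)
  10^4 ≡ 0² = 0 ≡ 0 (mod 20)
7 = 4 + 2 + 1, so 10^7 = 10^4 × 10^2 × 10^1 ≡ 0 × 0 × 10 (mod 20)
Multiplying step by step:
  0 × 0 = 0 ≡ 0 (mod 20)
  0 × 10 = 0 ≡ 0 (mod 20)
Result: 10^7 ≡ 0 (mod 20)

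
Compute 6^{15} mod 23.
8

Using successive squaring:
Binary expansion of 15: 1111
Powers of 6 mod 23 (each is the square of the previous):
  6^1 ≡ 6 (mod 23)
  6^2 ≡ 6² = 36 ≡ 13 (mod 23)
  6^4 ≡ 13² = 169 ≡ 8 (mod 23)
  6^8 ≡ 8² = 64 ≡ 18 (mod 23)
15 = 8 + 4 + 2 + 1, so 6^15 = 6^8 × 6^4 × 6^2 × 6^1 ≡ 18 × 8 × 13 × 6 (mod 23)
Multiplying step by step:
  18 × 8 = 144 ≡ 6 (mod 23)
  6 × 13 = 78 ≡ 9 (mod 23)
  9 × 6 = 54 ≡ 8 (mod 23)
Result: 6^15 ≡ 8 (mod 23)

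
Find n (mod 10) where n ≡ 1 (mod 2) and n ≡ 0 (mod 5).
M = 2 × 5 = 10. M₁ = 5, y₁ ≡ 1 (mod 2). M₂ = 2, y₂ ≡ 3 (mod 5). n = 1×5×1 + 0×2×3 ≡ 5 (mod 10)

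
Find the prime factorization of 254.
2 × 127

Divide by primes starting from smallest:
254 ÷ 2 = 127
127 ÷ 127 = 1

254 = 2 × 127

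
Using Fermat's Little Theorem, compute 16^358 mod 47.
By Fermat: 16^{46} ≡ 1 (mod 47). 358 = 7×46 + 36. So 16^{358} ≡ 16^{36} ≡ 17 (mod 47)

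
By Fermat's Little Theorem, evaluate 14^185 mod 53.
By Fermat: 14^{52} ≡ 1 (mod 53). 185 = 3×52 + 29. So 14^{185} ≡ 14^{29} ≡ 12 (mod 53)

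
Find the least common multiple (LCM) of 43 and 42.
1806

First find GCD(43, 42) using the Euclidean algorithm:
43 = 1 × 42 + 1
42 = 42 × 1 + 0
GCD(43, 42) = 1

LCM formula: LCM(a, b) = (a × b) / GCD(a, b)
LCM(43, 42) = (43 × 42) / 1
LCM(43, 42) = 1806 / 1
LCM(43, 42) = 1806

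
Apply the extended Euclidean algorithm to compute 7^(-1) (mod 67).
Extended GCD: 7(-19) + 67(2) = 1. So 7^(-1) ≡ 48 ≡ 48 (mod 67). Verify: 7 × 48 = 336 ≡ 1 (mod 67)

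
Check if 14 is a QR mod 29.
By Euler's criterion: 14^{14} ≡ 28 (mod 29). Since this equals -1 (≡ 28), 14 is not a QR.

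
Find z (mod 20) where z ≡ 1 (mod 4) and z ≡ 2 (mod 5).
M = 4 × 5 = 20. M₁ = 5, y₁ ≡ 1 (mod 4). M₂ = 4, y₂ ≡ 4 (mod 5). z = 1×5×1 + 2×4×4 ≡ 17 (mod 20)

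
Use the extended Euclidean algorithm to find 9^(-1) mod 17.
Extended GCD: 9(2) + 17(-1) = 1. So 9^(-1) ≡ 2 ≡ 2 (mod 17). Verify: 9 × 2 = 18 ≡ 1 (mod 17)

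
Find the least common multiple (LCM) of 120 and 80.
240

First find GCD(120, 80) using the Euclidean algorithm:
120 = 1 × 80 + 40
80 = 2 × 40 + 0
GCD(120, 80) = 40

LCM formula: LCM(a, b) = (a × b) / GCD(a, b)
LCM(120, 80) = (120 × 80) / 40
LCM(120, 80) = 9600 / 40
LCM(120, 80) = 240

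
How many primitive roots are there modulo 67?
20

The number of primitive roots modulo p is φ(p-1) = φ(66)
φ(66) = 20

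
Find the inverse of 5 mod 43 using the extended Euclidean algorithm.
Extended GCD: 5(-17) + 43(2) = 1. So 5^(-1) ≡ 26 ≡ 26 (mod 43). Verify: 5 × 26 = 130 ≡ 1 (mod 43)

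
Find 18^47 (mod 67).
Using repeated squaring. 47 = 32 + 8 + 4 + 2 + 1 (binary 101111). Repeated squaring mod 67: 18^1 ≡ 18; 18^2 ≡ 18² = 324 ≡ 56; 18^4 ≡ 56² = 3136 ≡ 54; 18^8 ≡ 54² = 2916 ≡ 35; 18^16 ≡ 35² = 1225 ≡ 19; 18^32 ≡ 19² = 361 ≡ 26. Multiply: 18^47 = 18^32 × 18^8 × 18^4 × 18^2 × 18^1 ≡ 26 × 35 × 54 × 56 × 18 (mod 67): 26 × 35 = 910 ≡ 39; 39 × 54 = 2106 ≡ 29; 29 × 56 = 1624 ≡ 16; 16 × 18 = 288 ≡ 20. So 18^47 ≡ 20 (mod 67).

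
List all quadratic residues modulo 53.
QRs mod 53: {1, 4, 6, 7, 9, 10, 11, 13, 15, 16, 17, 24, 25, 28, 29, 36, 37, 38, 40, 42, 43, 44, 46, 47, 49, 52}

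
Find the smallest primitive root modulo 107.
p - 1 = 106 has prime divisors 2, 53. h is a primitive root mod 107 iff h^(106/q) ≢ 1 (mod 107) for each such q.
h = 2: 2^53 ≡ 106, 2^2 ≡ 4 (mod 107); none is 1, so 2 has order 106 and is a primitive root.
The smallest primitive root mod 107 is g = 2.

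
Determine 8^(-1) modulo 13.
8^(-1) ≡ 5 (mod 13). Verification: 8 × 5 = 40 ≡ 1 (mod 13)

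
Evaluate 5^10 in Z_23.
10 = 8 + 2 (binary 1010). Repeated squaring mod 23: 5^1 ≡ 5; 5^2 ≡ 5² = 25 ≡ 2; 5^4 ≡ 2² = 4 ≡ 4; 5^8 ≡ 4² = 16 ≡ 16. Multiply: 5^10 = 5^8 × 5^2 ≡ 16 × 2 (mod 23): 16 × 2 = 32 ≡ 9. So 5^10 ≡ 9 (mod 23).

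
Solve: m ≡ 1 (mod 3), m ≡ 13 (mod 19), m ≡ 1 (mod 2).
M = 3 × 19 × 2 = 114. M₁ = 38, y₁ ≡ 2 (mod 3). M₂ = 6, y₂ ≡ 16 (mod 19). M₃ = 57, y₃ ≡ 1 (mod 2). m = 1×38×2 + 13×6×16 + 1×57×1 ≡ 13 (mod 114)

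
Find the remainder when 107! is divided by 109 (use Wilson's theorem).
(108)! = (107)! × (108) ≡ -1 (mod 109). So (107)! ≡ -1 × (108)^(-1) ≡ (-1)×(-1) = 1 (mod 109)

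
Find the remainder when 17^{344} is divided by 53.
By Fermat: 17^{52} ≡ 1 (mod 53). 344 = 6×52 + 32. So 17^{344} ≡ 17^{32} ≡ 44 (mod 53)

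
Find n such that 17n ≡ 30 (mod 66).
60

Since gcd(17, 66) = 1 divides 30, a solution exists.
Multiply both sides by the inverse of 17 mod 66:
  17^(-1) mod 66 = 35
  x ≡ 35 × 30 ≡ 1050 ≡ 60 (mod 66)
Verification: 17 × 60 = 1020 = 15 × 66 + 30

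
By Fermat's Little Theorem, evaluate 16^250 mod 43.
By Fermat: 16^{42} ≡ 1 (mod 43). 250 ≡ 40 (mod 42). So 16^{250} ≡ 16^{40} ≡ 21 (mod 43)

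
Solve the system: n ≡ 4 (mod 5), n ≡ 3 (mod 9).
M = 5 × 9 = 45. M₁ = 9, y₁ ≡ 4 (mod 5). M₂ = 5, y₂ ≡ 2 (mod 9). n = 4×9×4 + 3×5×2 ≡ 39 (mod 45)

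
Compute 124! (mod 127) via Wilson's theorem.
(126)! = (124)! × (125) × (126) ≡ -1 (mod 127). So (124)! ≡ -1 × [(126)(125)]^(-1) ≡ 63 (mod 127)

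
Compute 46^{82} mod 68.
8

Using successive squaring:
Binary expansion of 82: 1010010
Powers of 46 mod 68 (each is the square of the previous):
  46^1 ≡ 46 (mod 68)
  46^2 ≡ 46² = 2116 ≡ 8 (mod 68)
  46^4 ≡ 8² = 64 ≡ 64 (mod 68)
  46^8 ≡ 64² = 4096 ≡ 16 (mod 68)
  46^16 ≡ 16² = 256 ≡ 52 (mod 68)
  46^32 ≡ 52² = 2704 ≡ 52 (mod 68)
  46^64 ≡ 52² = 2704 ≡ 52 (mod 68)
82 = 64 + 16 + 2, so 46^82 = 46^64 × 46^16 × 46^2 ≡ 52 × 52 × 8 (mod 68)
Multiplying step by step:
  52 × 52 = 2704 ≡ 52 (mod 68)
  52 × 8 = 416 ≡ 8 (mod 68)
Result: 46^82 ≡ 8 (mod 68)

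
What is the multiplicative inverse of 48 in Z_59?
48^(-1) ≡ 16 (mod 59). Verification: 48 × 16 = 768 ≡ 1 (mod 59)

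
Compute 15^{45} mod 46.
15

Using successive squaring:
Binary expansion of 45: 101101
Powers of 15 mod 46 (each is the square of the previous):
  15^1 ≡ 15 (mod 46)
  15^2 ≡ 15² = 225 ≡ 41 (mod 46)
  15^4 ≡ 41² = 1681 ≡ 25 (mod 46)
  15^8 ≡ 25² = 625 ≡ 27 (mod 46)
  15^16 ≡ 27² = 729 ≡ 39 (mod 46)
  15^32 ≡ 39² = 1521 ≡ 3 (mod 46)
45 = 32 + 8 + 4 + 1, so 15^45 = 15^32 × 15^8 × 15^4 × 15^1 ≡ 3 × 27 × 25 × 15 (mod 46)
Multiplying step by step:
  3 × 27 = 81 ≡ 35 (mod 46)
  35 × 25 = 875 ≡ 1 (mod 46)
  1 × 15 = 15 ≡ 15 (mod 46)
Result: 15^45 ≡ 15 (mod 46)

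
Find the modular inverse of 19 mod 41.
19^(-1) ≡ 13 (mod 41). Verification: 19 × 13 = 247 ≡ 1 (mod 41)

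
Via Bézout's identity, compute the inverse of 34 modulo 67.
Extended GCD: 34(2) + 67(-1) = 1. So 34^(-1) ≡ 2 ≡ 2 (mod 67). Verify: 34 × 2 = 68 ≡ 1 (mod 67)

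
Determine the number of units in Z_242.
110

Prime factorization: 242 = 2 × 11^2
Using the formula φ(n) = n × Π(1 - 1/p) for each prime factor p:
φ(242) = 242 × (1 - 1/2) × (1 - 1/11)
φ(242) = 110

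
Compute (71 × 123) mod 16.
13

(71 × 123) = 8733
8733 mod 16 = 13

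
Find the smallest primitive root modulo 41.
6

A primitive root g modulo p has order p-1 = 40
Prime divisors of 40: [2, 5]
g is a primitive root iff g^(40/q) ≢ 1 (mod 41) for each prime divisor q
Testing small values:
  g = 2: 2^20 ≡ 1, 2^8 ≡ 10 (mod 41) → 2^20 ≡ 1, not primitive root
  g = 3: 3^20 ≡ 40, 3^8 ≡ 1 (mod 41) → 3^8 ≡ 1, not primitive root
  g = 4: 4^20 ≡ 1, 4^8 ≡ 18 (mod 41) → 4^20 ≡ 1, not primitive root
  g = 5: 5^20 ≡ 1, 5^8 ≡ 18 (mod 41) → 5^20 ≡ 1, not primitive root
  g = 6: 6^20 ≡ 40, 6^8 ≡ 10 (mod 41) → none is 1, primitive root!
The smallest primitive root is 6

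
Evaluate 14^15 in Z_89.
Using repeated squaring. 15 = 8 + 4 + 2 + 1 (binary 1111). Repeated squaring mod 89: 14^1 ≡ 14; 14^2 ≡ 14² = 196 ≡ 18; 14^4 ≡ 18² = 324 ≡ 57; 14^8 ≡ 57² = 3249 ≡ 45. Multiply: 14^15 = 14^8 × 14^4 × 14^2 × 14^1 ≡ 45 × 57 × 18 × 14 (mod 89): 45 × 57 = 2565 ≡ 73; 73 × 18 = 1314 ≡ 68; 68 × 14 = 952 ≡ 62. So 14^15 ≡ 62 (mod 89).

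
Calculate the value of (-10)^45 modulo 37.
Using Fermat: (-10)^{36} ≡ 1 (mod 37). 45 ≡ 9 (mod 36). So (-10)^{45} ≡ (-10)^{9} ≡ 36 (mod 37)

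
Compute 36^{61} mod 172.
36

Using successive squaring:
Binary expansion of 61: 111101
Powers of 36 mod 172 (each is the square of the previous):
  36^1 ≡ 36 (mod 172)
  36^2 ≡ 36² = 1296 ≡ 92 (mod 172)
  36^4 ≡ 92² = 8464 ≡ 36 (mod 172)
  36^8 ≡ 36² = 1296 ≡ 92 (mod 172)
  36^16 ≡ 92² = 8464 ≡ 36 (mod 172)
  36^32 ≡ 36² = 1296 ≡ 92 (mod 172)
61 = 32 + 16 + 8 + 4 + 1, so 36^61 = 36^32 × 36^16 × 36^8 × 36^4 × 36^1 ≡ 92 × 36 × 92 × 36 × 36 (mod 172)
Multiplying step by step:
  92 × 36 = 3312 ≡ 44 (mod 172)
  44 × 92 = 4048 ≡ 92 (mod 172)
  92 × 36 = 3312 ≡ 44 (mod 172)
  44 × 36 = 1584 ≡ 36 (mod 172)
Result: 36^61 ≡ 36 (mod 172)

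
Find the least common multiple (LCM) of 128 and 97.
12416

First find GCD(128, 97) using the Euclidean algorithm:
128 = 1 × 97 + 31
97 = 3 × 31 + 4
31 = 7 × 4 + 3
4 = 1 × 3 + 1
3 = 3 × 1 + 0
GCD(128, 97) = 1

LCM formula: LCM(a, b) = (a × b) / GCD(a, b)
LCM(128, 97) = (128 × 97) / 1
LCM(128, 97) = 12416 / 1
LCM(128, 97) = 12416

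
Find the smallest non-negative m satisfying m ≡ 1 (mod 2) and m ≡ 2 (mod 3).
M = 2 × 3 = 6. M₁ = 3, y₁ ≡ 1 (mod 2). M₂ = 2, y₂ ≡ 2 (mod 3). m = 1×3×1 + 2×2×2 ≡ 5 (mod 6)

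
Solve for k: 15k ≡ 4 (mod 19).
18

Since gcd(15, 19) = 1 divides 4, a solution exists.
Multiply both sides by the inverse of 15 mod 19:
  15^(-1) mod 19 = 14
  x ≡ 14 × 4 ≡ 56 ≡ 18 (mod 19)
Verification: 15 × 18 = 270 = 14 × 19 + 4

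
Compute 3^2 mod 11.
2 = 2 (binary 10). Repeated squaring mod 11: 3^1 ≡ 3; 3^2 ≡ 3² = 9 ≡ 9. So 3^2 ≡ 9 (mod 11).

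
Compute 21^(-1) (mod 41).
21^(-1) ≡ 2 (mod 41). Verification: 21 × 2 = 42 ≡ 1 (mod 41)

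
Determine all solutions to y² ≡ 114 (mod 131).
The square roots of 114 mod 131 are 101 and 30. Verify: 101² = 10201 ≡ 114 (mod 131)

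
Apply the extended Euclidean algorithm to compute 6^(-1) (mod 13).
Extended GCD: 6(-2) + 13(1) = 1. So 6^(-1) ≡ 11 ≡ 11 (mod 13). Verify: 6 × 11 = 66 ≡ 1 (mod 13)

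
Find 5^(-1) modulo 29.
6

Using Extended Euclidean Algorithm:
gcd(5, 29) = 1
Bezout coefficients: 5 × 6 + 29 × -1 = 1
So 5 × 6 ≡ 1 (mod 29)
The inverse is 6 mod 29 = 6
Verification: 5 × 6 = 30 = 1 × 29 + 1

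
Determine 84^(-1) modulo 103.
84^(-1) ≡ 65 (mod 103). Verification: 84 × 65 = 5460 ≡ 1 (mod 103)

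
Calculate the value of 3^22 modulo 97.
Using repeated squaring. 22 = 16 + 4 + 2 (binary 10110). Repeated squaring mod 97: 3^1 ≡ 3; 3^2 ≡ 3² = 9 ≡ 9; 3^4 ≡ 9² = 81 ≡ 81; 3^8 ≡ 81² = 6561 ≡ 62; 3^16 ≡ 62² = 3844 ≡ 61. Multiply: 3^22 = 3^16 × 3^4 × 3^2 ≡ 61 × 81 × 9 (mod 97): 61 × 81 = 4941 ≡ 91; 91 × 9 = 819 ≡ 43. So 3^22 ≡ 43 (mod 97).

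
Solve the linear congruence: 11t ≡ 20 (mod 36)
28

Since gcd(11, 36) = 1 divides 20, a solution exists.
Multiply both sides by the inverse of 11 mod 36:
  11^(-1) mod 36 = 23
  x ≡ 23 × 20 ≡ 460 ≡ 28 (mod 36)
Verification: 11 × 28 = 308 = 8 × 36 + 20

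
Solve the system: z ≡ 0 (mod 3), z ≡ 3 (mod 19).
M = 3 × 19 = 57. M₁ = 19, y₁ ≡ 1 (mod 3). M₂ = 3, y₂ ≡ 13 (mod 19). z = 0×19×1 + 3×3×13 ≡ 3 (mod 57)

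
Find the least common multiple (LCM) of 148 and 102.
7548

First find GCD(148, 102) using the Euclidean algorithm:
148 = 1 × 102 + 46
102 = 2 × 46 + 10
46 = 4 × 10 + 6
10 = 1 × 6 + 4
6 = 1 × 4 + 2
4 = 2 × 2 + 0
GCD(148, 102) = 2

LCM formula: LCM(a, b) = (a × b) / GCD(a, b)
LCM(148, 102) = (148 × 102) / 2
LCM(148, 102) = 15096 / 2
LCM(148, 102) = 7548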